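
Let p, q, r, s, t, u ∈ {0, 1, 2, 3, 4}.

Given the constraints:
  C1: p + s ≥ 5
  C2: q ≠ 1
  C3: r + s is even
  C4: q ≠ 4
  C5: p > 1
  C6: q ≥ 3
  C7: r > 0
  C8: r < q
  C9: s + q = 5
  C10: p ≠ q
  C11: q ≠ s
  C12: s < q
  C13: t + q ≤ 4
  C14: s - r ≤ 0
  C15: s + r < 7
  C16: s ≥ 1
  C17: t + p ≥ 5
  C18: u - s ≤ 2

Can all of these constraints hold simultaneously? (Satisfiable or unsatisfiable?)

Satisfiable

Try p = 4, q = 3, r = 2, s = 2, t = 1, u = 3.
Check constraint 1: p + s = 6; constraint 9: s + q = 5; constraint 13: t + q = 4. The remaining constraints are straightforward to verify.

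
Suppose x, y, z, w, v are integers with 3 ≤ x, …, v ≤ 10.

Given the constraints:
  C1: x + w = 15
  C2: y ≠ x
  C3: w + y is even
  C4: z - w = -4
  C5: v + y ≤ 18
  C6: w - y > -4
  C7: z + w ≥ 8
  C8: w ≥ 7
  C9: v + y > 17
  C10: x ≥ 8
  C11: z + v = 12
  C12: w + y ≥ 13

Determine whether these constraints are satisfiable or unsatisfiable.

The assignment x = 8, y = 9, z = 3, w = 7, v = 9 works:
  constraint 1 holds since x + w = 15.
  constraint 4 holds since z - w = -4.
The rest check out directly.

Satisfiable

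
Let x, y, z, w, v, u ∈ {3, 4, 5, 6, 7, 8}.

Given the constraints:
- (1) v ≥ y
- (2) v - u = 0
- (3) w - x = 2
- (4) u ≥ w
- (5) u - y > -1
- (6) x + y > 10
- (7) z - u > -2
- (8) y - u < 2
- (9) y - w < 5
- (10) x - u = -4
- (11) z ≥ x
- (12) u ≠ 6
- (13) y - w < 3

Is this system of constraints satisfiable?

Satisfiable

Try x = 4, y = 8, z = 8, w = 6, v = 8, u = 8.
Check constraint 2: v - u = 0; constraint 3: w - x = 2; constraint 5: u - y = 0. The remaining constraints are straightforward to verify.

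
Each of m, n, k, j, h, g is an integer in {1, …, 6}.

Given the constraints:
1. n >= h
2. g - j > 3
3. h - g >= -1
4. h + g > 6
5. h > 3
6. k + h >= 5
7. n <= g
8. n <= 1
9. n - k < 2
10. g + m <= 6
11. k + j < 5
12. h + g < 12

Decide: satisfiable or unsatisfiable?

Unsatisfiable

From constraint 5: h ≥ 4. From constraints 1 and 8: h ≤ n and n ≤ 1, so h ≤ 1. But 1 < 4, so no value of h works.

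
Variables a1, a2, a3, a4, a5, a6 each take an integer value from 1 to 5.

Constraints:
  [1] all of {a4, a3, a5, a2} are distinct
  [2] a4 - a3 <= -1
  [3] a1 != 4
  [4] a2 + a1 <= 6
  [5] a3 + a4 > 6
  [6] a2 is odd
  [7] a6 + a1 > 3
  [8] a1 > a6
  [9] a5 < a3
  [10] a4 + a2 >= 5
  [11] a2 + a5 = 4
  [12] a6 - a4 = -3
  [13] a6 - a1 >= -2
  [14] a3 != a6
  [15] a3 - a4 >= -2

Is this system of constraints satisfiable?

The assignment a1 = 3, a2 = 3, a3 = 5, a4 = 4, a5 = 1, a6 = 1 works:
  constraint 2 holds since a4 - a3 = -1.
  constraint 4 holds since a2 + a1 = 6.
  constraint 5 holds since a3 + a4 = 9.
The rest check out directly.

Satisfiable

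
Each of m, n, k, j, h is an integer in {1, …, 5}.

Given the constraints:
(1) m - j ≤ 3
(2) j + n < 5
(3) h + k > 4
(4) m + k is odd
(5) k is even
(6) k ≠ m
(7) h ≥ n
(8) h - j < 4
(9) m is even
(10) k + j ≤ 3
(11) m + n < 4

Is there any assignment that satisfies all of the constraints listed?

Unsatisfiable

Constraint 9 makes m even and constraint 5 makes k even, so m + k must be even. Constraint 4 says m + k is odd — contradiction.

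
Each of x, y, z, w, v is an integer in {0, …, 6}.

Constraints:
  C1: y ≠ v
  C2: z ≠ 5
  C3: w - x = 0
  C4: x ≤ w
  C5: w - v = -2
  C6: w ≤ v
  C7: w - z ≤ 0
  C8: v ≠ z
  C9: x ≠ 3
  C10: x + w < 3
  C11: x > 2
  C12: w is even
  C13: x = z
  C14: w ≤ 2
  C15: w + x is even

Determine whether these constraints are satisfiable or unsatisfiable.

Unsatisfiable

From constraint 11: x ≥ 3. From constraints 4 and 14: x ≤ w and w ≤ 2, so x ≤ 2. But 2 < 3, so no value of x works.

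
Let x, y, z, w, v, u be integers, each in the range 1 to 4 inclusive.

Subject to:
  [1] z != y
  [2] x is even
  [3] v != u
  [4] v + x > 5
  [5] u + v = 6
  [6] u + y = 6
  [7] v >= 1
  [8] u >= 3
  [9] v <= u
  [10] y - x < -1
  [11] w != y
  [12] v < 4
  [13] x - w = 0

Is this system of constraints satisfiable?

Satisfiable

One satisfying assignment is x = 4, y = 2, z = 1, w = 4, v = 2, u = 4.
For the less obvious constraints — constraint 4: v + x = 6; constraint 5: u + v = 6; constraint 6: u + y = 6 — and the others hold by inspection.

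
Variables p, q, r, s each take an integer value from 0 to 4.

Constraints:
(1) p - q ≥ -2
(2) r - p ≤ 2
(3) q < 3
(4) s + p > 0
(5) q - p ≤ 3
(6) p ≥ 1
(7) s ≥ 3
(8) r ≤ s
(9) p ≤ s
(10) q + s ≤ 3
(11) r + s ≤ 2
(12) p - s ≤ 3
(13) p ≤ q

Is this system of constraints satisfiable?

From constraints 6 and 13: q ≥ p ≥ 1. From constraint 7: s ≥ 3. Hence q + s ≥ 4. But constraint 10 requires q + s ≤ 3, and 3 < 4. Contradiction.

Unsatisfiable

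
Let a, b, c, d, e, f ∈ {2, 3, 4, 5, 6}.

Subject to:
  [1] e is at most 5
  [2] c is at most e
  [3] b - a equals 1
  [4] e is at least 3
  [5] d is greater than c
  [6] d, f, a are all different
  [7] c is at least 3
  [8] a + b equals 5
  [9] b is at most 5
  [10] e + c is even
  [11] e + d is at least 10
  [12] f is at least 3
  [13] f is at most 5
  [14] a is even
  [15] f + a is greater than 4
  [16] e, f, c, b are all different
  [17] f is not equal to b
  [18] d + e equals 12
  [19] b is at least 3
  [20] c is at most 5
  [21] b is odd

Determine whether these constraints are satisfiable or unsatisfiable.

Constraints 1, 4, 7, 9, 12, 13, 19, and 20 confine each of e, f, c, b to the 3 values {3, …, 5}.
Constraint 16 requires all 4 of them to be distinct, but only 3 values are available — impossible by the pigeonhole principle.

Unsatisfiable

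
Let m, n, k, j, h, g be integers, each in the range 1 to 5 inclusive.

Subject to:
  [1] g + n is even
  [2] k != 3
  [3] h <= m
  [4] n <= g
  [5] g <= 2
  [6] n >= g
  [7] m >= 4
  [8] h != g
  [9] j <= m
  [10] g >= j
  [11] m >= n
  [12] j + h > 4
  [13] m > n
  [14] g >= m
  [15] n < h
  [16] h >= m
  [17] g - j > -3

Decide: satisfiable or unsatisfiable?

Unsatisfiable

From constraints 7 and 14: g ≥ m and m ≥ 4, so g ≥ 4. From constraint 5: g ≤ 2. But 2 < 4, so no value of g works.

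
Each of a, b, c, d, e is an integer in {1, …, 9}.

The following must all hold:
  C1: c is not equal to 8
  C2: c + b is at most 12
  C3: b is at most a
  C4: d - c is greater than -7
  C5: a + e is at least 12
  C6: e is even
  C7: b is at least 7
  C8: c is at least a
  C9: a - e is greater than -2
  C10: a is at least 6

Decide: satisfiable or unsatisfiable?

Unsatisfiable

From constraints 8 and 10: c ≥ a ≥ 6. From constraint 7: b ≥ 7. Hence c + b ≥ 13. But constraint 2 requires c + b ≤ 12, and 12 < 13. Contradiction.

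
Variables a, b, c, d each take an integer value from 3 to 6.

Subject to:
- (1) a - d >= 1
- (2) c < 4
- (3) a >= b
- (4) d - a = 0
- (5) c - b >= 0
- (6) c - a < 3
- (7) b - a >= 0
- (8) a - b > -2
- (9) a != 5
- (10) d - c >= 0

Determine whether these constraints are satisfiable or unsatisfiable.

Unsatisfiable

Constraints 1, 5, 7, and 10 give d − c ≥ 0, c − b ≥ 0, b − a ≥ 0, a − d ≥ 1.
Adding all 4 inequalities: the left sides telescope to 0, and the right sides sum to 0 + 0 + 0 + 1 = 1. So 0 ≥ 1, which is false.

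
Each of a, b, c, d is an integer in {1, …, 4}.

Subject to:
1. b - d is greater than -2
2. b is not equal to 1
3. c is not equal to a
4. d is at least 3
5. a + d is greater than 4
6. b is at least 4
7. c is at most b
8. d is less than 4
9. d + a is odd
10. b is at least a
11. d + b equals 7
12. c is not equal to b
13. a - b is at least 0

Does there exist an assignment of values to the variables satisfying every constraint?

Satisfiable

Take a = 4, b = 4, c = 2, d = 3. Then constraint 1: b - d = 1; constraint 5: a + d = 7; constraint 11: d + b = 7, and every other listed constraint is also met.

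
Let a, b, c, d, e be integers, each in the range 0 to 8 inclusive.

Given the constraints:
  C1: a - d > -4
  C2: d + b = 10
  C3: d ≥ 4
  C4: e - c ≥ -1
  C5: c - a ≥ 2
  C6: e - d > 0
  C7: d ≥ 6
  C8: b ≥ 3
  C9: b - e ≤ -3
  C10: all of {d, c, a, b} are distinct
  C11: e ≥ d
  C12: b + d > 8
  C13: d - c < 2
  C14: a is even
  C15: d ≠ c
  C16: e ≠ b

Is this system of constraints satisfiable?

Satisfiable

Setting (a, b, c, d, e) = (6, 3, 8, 7, 8) satisfies everything: constraint 1: a - d = -1; constraint 2: d + b = 10; constraint 4: e - c = 0, and the others follow.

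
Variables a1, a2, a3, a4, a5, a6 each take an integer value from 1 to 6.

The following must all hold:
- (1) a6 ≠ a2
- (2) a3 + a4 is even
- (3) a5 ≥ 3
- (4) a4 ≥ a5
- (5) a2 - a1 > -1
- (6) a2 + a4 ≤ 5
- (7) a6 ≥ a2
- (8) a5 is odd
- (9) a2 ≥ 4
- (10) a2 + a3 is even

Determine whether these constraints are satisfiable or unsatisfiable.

From constraint 9: a2 ≥ 4. From constraints 3 and 4: a4 ≥ a5 ≥ 3. Hence a2 + a4 ≥ 7. But constraint 6 requires a2 + a4 ≤ 5, and 5 < 7. Contradiction.

Unsatisfiable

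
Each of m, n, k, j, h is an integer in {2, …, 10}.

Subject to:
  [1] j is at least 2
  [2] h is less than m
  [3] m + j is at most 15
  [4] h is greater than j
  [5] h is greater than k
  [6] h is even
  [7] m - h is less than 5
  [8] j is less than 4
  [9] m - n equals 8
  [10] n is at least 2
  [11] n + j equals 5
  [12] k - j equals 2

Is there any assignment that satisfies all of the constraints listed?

Take m = 10, n = 2, k = 5, j = 3, h = 8. Then constraint 3: m + j = 13; constraint 7: m - h = 2; constraint 9: m - n = 8, and every other listed constraint is also met.

Satisfiable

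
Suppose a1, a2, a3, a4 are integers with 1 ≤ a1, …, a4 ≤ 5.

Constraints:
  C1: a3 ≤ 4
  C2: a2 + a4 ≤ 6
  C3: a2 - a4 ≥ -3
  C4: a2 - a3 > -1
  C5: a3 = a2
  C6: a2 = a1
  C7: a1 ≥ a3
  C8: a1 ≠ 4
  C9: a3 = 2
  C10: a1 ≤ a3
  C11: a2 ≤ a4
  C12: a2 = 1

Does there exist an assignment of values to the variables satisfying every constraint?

Constraint 9 fixes a3 = 2 and constraint 12 fixes a2 = 1, but constraint 5 requires a3 = a2. Since 2 ≠ 1, contradiction.

Unsatisfiable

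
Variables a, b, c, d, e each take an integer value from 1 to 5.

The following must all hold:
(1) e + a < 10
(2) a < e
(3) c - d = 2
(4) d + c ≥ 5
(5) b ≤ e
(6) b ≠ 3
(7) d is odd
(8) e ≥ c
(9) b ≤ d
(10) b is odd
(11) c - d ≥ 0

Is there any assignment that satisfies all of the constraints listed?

Satisfiable

Setting (a, b, c, d, e) = (3, 1, 5, 3, 5) satisfies everything: constraint 1: e + a = 8; constraint 3: c - d = 2; constraint 4: d + c = 8, and the others follow.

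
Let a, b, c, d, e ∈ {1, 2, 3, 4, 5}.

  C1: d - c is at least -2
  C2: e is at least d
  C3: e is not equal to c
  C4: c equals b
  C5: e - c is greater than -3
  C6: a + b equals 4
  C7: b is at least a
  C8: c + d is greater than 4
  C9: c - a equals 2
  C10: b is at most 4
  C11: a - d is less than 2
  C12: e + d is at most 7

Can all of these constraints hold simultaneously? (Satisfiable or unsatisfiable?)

Satisfiable

Try a = 1, b = 3, c = 3, d = 2, e = 2.
Check constraint 1: d - c = -1; constraint 5: e - c = -1; constraint 6: a + b = 4. The remaining constraints are straightforward to verify.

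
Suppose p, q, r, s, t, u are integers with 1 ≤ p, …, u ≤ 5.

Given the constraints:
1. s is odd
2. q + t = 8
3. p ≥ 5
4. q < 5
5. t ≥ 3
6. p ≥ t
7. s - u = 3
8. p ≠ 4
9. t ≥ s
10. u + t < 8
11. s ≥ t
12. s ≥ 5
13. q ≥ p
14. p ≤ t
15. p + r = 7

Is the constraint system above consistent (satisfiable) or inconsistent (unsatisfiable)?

From constraints 3 and 13: q ≥ p ≥ 5. From constraints 9 and 12: t ≥ s ≥ 5. Hence q + t ≥ 10. But constraint 2 requires q + t = 8, and 8 < 10. Contradiction.

Unsatisfiable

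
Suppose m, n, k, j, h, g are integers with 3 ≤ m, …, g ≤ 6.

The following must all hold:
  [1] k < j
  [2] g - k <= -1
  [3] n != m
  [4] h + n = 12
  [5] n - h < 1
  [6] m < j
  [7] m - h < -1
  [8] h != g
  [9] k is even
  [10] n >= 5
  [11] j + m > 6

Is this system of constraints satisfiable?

Satisfiable

Try m = 3, n = 6, k = 4, j = 6, h = 6, g = 3.
Check constraint 2: g - k = -1; constraint 4: h + n = 12. The remaining constraints are straightforward to verify.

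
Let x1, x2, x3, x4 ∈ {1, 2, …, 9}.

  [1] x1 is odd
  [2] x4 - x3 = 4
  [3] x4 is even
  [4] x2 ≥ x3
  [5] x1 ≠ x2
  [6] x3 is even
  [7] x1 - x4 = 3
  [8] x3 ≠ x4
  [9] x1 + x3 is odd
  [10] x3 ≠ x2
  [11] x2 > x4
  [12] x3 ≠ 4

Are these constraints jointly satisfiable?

Satisfiable

Try x1 = 9, x2 = 8, x3 = 2, x4 = 6.
Check constraint 1: x1 = 9 is odd; constraint 2: x4 - x3 = 4; constraint 7: x1 - x4 = 3. The remaining constraints are straightforward to verify.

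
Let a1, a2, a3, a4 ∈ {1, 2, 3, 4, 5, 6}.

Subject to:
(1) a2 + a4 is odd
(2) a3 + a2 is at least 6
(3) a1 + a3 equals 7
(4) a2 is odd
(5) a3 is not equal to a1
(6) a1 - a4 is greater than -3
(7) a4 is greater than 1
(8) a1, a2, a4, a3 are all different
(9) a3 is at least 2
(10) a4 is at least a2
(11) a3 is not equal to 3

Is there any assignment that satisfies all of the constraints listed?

Satisfiable

Try a1 = 2, a2 = 3, a3 = 5, a4 = 4.
Check constraint 2: a3 + a2 = 8; constraint 3: a1 + a3 = 7. The remaining constraints are straightforward to verify.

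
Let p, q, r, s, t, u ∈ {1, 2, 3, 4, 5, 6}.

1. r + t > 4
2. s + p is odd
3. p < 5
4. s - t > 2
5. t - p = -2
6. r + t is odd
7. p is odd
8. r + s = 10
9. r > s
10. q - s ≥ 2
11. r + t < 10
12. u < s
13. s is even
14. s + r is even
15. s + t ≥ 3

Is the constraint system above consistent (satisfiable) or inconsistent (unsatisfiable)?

Satisfiable

One satisfying assignment is p = 3, q = 6, r = 6, s = 4, t = 1, u = 1.
For the less obvious constraints — constraint 1: r + t = 7; constraint 4: s - t = 3; constraint 5: t - p = -2 — and the others hold by inspection.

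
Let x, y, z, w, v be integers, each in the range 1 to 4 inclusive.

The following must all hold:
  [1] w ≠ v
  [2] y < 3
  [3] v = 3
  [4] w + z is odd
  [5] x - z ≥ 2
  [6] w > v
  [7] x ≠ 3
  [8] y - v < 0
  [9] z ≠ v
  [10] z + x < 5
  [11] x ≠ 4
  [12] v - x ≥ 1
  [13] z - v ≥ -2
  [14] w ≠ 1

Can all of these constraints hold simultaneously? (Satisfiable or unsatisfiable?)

Unsatisfiable

Constraints 5, 12, and 13 give x − z ≥ 2, z − v ≥ -2, v − x ≥ 1.
Adding all 3 inequalities: the left sides telescope to 0, and the right sides sum to 2 + (-2) + 1 = 1. So 0 ≥ 1, which is false.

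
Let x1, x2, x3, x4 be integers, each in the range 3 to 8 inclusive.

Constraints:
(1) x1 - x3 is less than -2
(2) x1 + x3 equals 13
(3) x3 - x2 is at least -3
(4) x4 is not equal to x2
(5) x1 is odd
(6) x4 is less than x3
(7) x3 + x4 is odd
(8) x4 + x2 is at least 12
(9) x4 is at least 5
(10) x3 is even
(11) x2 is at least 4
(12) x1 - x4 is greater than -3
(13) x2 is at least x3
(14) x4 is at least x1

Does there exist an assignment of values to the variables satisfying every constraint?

Satisfiable

Try x1 = 5, x2 = 8, x3 = 8, x4 = 7.
Check constraint 1: x1 - x3 = -3; constraint 2: x1 + x3 = 13. The remaining constraints are straightforward to verify.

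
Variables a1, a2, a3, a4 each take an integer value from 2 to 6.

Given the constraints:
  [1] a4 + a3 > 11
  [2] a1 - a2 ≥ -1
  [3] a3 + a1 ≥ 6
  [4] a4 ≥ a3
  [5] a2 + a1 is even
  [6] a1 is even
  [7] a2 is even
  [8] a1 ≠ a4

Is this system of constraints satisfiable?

Try a1 = 2, a2 = 2, a3 = 6, a4 = 6.
Check constraint 1: a4 + a3 = 12; constraint 2: a1 - a2 = 0. The remaining constraints are straightforward to verify.

Satisfiable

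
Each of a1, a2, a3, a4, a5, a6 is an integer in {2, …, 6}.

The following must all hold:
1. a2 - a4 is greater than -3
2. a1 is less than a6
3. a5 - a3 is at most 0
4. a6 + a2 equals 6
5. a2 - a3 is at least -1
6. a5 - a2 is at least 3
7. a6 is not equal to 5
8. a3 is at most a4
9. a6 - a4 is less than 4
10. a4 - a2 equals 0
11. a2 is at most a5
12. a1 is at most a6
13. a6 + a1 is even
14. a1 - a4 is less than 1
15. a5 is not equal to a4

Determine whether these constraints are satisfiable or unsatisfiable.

Constraints 3, 5, and 6 give a3 − a5 ≥ 0, a5 − a2 ≥ 3, a2 − a3 ≥ -1.
Adding all 3 inequalities: the left sides telescope to 0, and the right sides sum to 0 + 3 + (-1) = 2. So 0 ≥ 2, which is false.

Unsatisfiable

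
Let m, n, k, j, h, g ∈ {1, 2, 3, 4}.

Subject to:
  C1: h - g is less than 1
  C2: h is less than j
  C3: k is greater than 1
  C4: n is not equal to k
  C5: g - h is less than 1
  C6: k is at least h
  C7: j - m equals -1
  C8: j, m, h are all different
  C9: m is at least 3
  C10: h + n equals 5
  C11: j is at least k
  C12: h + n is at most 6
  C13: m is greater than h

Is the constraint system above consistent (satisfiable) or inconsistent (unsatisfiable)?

The assignment m = 4, n = 4, k = 3, j = 3, h = 1, g = 1 works:
  constraint 1 holds since h - g = 0.
  constraint 5 holds since g - h = 0.
  constraint 7 holds since j - m = -1.
The rest check out directly.

Satisfiable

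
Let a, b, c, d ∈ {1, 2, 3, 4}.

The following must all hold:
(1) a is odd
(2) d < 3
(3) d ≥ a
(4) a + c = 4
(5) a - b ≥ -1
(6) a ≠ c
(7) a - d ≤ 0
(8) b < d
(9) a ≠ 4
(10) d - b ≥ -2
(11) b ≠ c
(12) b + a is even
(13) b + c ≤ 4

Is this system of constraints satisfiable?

Satisfiable

One satisfying assignment is a = 1, b = 1, c = 3, d = 2.
For the less obvious constraints — constraint 4: a + c = 4; constraint 5: a - b = 0; constraint 7: a - d = -1 — and the others hold by inspection.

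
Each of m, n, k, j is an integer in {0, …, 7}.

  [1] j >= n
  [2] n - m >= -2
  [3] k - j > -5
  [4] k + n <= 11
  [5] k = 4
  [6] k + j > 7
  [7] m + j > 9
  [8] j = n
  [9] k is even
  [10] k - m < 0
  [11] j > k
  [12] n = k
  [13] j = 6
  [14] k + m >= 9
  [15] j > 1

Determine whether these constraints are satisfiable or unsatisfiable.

Constraint 13 fixes j = 6 and constraint 5 fixes k = 4. Constraints 8 and 12 give j = n = k, so j = k. But 6 ≠ 4 — contradiction.

Unsatisfiable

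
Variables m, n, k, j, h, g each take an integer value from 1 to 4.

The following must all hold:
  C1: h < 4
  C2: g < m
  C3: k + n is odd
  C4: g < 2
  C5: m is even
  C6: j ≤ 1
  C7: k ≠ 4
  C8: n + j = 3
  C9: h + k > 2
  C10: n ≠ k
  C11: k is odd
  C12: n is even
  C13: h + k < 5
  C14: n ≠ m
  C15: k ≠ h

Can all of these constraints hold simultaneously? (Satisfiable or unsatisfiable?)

Take m = 4, n = 2, k = 1, j = 1, h = 3, g = 1. Then constraint 8: n + j = 3; constraint 9: h + k = 4, and every other listed constraint is also met.

Satisfiable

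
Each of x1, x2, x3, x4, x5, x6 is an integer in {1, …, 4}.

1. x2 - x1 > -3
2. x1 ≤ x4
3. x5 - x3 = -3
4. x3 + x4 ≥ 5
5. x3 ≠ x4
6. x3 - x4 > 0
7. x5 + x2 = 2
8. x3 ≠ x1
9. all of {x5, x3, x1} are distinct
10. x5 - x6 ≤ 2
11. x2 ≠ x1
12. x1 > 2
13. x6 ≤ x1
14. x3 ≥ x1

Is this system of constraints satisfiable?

Try x1 = 3, x2 = 1, x3 = 4, x4 = 3, x5 = 1, x6 = 1.
Check constraint 1: x2 - x1 = -2; constraint 3: x5 - x3 = -3; constraint 4: x3 + x4 = 7. The remaining constraints are straightforward to verify.

Satisfiable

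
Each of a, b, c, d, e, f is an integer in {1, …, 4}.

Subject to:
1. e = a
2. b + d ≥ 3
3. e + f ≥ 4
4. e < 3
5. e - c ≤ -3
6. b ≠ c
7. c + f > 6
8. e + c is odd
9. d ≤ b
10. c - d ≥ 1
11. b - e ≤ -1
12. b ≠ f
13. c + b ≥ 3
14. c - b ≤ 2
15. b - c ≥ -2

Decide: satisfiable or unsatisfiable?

Constraints 5, 11, and 15 give e − b ≥ 1, b − c ≥ -2, c − e ≥ 3.
Adding all 3 inequalities: the left sides telescope to 0, and the right sides sum to 1 + (-2) + 3 = 2. So 0 ≥ 2, which is false.

Unsatisfiable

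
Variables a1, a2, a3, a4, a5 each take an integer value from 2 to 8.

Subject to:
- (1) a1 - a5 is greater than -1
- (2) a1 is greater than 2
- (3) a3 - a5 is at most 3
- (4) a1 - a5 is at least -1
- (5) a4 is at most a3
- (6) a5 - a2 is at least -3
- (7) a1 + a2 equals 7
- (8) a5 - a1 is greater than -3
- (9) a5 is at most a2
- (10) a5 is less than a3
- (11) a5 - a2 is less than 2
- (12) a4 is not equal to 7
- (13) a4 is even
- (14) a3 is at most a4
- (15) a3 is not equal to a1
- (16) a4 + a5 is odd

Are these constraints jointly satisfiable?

Setting (a1, a2, a3, a4, a5) = (4, 3, 6, 6, 3) satisfies everything: constraint 1: a1 - a5 = 1; constraint 3: a3 - a5 = 3, and the others follow.

Satisfiable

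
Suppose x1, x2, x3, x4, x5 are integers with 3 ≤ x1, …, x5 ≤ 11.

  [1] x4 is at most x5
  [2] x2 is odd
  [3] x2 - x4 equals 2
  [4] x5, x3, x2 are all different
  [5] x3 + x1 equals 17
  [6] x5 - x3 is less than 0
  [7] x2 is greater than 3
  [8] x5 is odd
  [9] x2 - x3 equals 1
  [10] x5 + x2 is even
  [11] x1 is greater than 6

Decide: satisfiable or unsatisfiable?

One satisfying assignment is x1 = 11, x2 = 7, x3 = 6, x4 = 5, x5 = 5.
For the less obvious constraints — constraint 3: x2 - x4 = 2; constraint 5: x3 + x1 = 17; constraint 6: x5 - x3 = -1 — and the others hold by inspection.

Satisfiable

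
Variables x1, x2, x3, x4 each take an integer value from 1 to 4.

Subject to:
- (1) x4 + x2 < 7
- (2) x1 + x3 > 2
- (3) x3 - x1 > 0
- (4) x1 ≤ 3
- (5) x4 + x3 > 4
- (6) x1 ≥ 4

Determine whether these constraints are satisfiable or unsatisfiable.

From constraint 6: x1 ≥ 4. From constraint 4: x1 ≤ 3. But 3 < 4, so no value of x1 works.

Unsatisfiable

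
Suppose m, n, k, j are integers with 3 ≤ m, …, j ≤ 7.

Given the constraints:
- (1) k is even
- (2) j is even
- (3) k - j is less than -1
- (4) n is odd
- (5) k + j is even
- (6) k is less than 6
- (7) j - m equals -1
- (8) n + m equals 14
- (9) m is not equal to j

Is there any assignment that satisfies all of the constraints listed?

Setting (m, n, k, j) = (7, 7, 4, 6) satisfies everything: constraint 3: k - j = -2; constraint 7: j - m = -1; constraint 8: n + m = 14, and the others follow.

Satisfiable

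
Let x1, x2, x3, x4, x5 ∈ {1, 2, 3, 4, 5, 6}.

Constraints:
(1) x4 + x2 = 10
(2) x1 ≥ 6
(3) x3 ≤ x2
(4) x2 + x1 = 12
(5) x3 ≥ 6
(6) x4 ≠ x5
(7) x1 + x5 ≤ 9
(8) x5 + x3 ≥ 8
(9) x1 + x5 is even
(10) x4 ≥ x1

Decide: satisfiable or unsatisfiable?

Unsatisfiable

From constraints 2 and 10: x4 ≥ x1 ≥ 6. From constraints 3 and 5: x2 ≥ x3 ≥ 6. Hence x4 + x2 ≥ 12. But constraint 1 requires x4 + x2 = 10, and 10 < 12. Contradiction.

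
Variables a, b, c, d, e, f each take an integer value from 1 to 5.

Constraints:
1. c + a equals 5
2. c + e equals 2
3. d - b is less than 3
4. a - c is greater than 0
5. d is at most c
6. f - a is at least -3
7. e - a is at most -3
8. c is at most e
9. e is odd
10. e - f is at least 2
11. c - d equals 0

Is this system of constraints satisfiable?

Constraints 6, 7, and 10 give f − a ≥ -3, a − e ≥ 3, e − f ≥ 2.
Adding all 3 inequalities: the left sides telescope to 0, and the right sides sum to (-3) + 3 + 2 = 2. So 0 ≥ 2, which is false.

Unsatisfiable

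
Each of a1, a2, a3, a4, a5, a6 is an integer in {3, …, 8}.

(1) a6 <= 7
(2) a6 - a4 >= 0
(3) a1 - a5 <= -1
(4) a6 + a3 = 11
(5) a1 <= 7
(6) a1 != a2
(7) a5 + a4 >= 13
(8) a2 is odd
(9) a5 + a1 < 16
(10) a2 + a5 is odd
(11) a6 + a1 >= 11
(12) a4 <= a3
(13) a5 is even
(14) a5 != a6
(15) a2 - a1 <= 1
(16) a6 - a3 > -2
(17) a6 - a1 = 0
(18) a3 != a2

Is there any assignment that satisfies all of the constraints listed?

Satisfiable

Setting (a1, a2, a3, a4, a5, a6) = (6, 7, 5, 5, 8, 6) satisfies everything: constraint 2: a6 - a4 = 1; constraint 3: a1 - a5 = -2, and the others follow.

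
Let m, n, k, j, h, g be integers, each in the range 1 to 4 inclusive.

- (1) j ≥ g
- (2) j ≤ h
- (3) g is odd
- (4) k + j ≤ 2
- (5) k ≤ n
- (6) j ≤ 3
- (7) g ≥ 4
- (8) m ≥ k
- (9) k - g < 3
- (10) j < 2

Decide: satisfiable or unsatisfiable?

From constraints 1 and 7: j ≥ g and g ≥ 4, so j ≥ 4. From constraint 10: j ≤ 1. But 1 < 4, so no value of j works.

Unsatisfiable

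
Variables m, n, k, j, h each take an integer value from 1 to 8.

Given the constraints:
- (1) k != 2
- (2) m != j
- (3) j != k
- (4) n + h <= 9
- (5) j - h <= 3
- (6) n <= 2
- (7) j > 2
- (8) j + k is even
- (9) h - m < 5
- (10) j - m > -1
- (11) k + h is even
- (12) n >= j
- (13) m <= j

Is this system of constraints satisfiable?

Unsatisfiable

From constraint 7: j ≥ 3. From constraints 6 and 12: j ≤ n and n ≤ 2, so j ≤ 2. But 2 < 3, so no value of j works.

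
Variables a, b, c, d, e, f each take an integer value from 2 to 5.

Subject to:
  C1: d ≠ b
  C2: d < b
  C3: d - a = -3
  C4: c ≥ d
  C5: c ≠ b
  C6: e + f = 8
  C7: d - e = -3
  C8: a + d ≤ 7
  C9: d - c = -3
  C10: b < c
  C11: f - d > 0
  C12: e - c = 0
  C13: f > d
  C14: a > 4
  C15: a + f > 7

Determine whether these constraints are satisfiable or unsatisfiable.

Setting (a, b, c, d, e, f) = (5, 3, 5, 2, 5, 3) satisfies everything: constraint 3: d - a = -3; constraint 6: e + f = 8, and the others follow.

Satisfiable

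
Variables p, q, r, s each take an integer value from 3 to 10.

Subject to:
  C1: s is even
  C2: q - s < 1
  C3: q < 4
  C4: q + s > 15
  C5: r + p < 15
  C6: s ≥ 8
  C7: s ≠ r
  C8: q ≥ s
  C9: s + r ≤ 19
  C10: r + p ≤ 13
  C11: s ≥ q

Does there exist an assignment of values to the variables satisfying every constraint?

Unsatisfiable

From constraints 6 and 8: q ≥ s and s ≥ 8, so q ≥ 8. From constraint 3: q ≤ 3. But 3 < 8, so no value of q works.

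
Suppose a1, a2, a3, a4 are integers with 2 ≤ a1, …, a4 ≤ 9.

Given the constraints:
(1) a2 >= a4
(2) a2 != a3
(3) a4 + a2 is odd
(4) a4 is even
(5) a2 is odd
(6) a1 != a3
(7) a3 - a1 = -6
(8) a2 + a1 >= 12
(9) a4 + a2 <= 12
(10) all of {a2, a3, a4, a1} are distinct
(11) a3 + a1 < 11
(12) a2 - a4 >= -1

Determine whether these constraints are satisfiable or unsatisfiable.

The assignment a1 = 8, a2 = 5, a3 = 2, a4 = 4 works:
  constraint 7 holds since a3 - a1 = -6.
  constraint 8 holds since a2 + a1 = 13.
The rest check out directly.

Satisfiable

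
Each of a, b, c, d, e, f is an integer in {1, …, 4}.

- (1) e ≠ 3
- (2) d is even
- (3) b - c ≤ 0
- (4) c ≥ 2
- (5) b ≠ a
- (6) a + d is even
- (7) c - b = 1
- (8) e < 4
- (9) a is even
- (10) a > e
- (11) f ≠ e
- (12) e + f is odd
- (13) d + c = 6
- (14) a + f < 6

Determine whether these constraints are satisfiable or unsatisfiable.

Try a = 2, b = 1, c = 2, d = 4, e = 1, f = 2.
Check constraint 3: b - c = -1; constraint 7: c - b = 1; constraint 13: d + c = 6. The remaining constraints are straightforward to verify.

Satisfiable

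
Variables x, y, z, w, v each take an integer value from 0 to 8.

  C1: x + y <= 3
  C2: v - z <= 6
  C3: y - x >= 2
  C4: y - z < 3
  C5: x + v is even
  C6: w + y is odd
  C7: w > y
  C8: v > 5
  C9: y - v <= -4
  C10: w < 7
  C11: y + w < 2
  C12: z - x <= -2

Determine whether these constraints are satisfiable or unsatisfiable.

Constraints 2, 3, 9, and 12 give v − y ≥ 4, y − x ≥ 2, x − z ≥ 2, z − v ≥ -6.
Adding all 4 inequalities: the left sides telescope to 0, and the right sides sum to 4 + 2 + 2 + (-6) = 2. So 0 ≥ 2, which is false.

Unsatisfiable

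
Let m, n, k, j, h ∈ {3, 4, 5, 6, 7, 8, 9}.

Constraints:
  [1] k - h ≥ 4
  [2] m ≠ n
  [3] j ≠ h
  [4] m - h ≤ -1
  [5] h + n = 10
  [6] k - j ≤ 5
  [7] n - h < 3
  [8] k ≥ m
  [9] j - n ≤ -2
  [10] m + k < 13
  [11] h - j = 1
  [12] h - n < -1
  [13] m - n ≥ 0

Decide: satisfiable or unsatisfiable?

Constraints 1, 4, 6, 9, and 13 give j − k ≥ -5, k − h ≥ 4, h − m ≥ 1, m − n ≥ 0, n − j ≥ 2.
Adding all 5 inequalities: the left sides telescope to 0, and the right sides sum to (-5) + 4 + 1 + 0 + 2 = 2. So 0 ≥ 2, which is false.

Unsatisfiable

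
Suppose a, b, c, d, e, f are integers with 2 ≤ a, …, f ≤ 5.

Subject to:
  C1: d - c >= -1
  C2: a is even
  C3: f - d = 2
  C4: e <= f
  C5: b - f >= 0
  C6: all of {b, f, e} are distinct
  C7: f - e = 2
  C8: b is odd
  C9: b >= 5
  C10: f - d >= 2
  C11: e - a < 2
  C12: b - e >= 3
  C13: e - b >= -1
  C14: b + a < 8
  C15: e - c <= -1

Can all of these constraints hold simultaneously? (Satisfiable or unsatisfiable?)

Unsatisfiable

Constraints 1, 5, 10, 13, and 15 give f − d ≥ 2, d − c ≥ -1, c − e ≥ 1, e − b ≥ -1, b − f ≥ 0.
Adding all 5 inequalities: the left sides telescope to 0, and the right sides sum to 2 + (-1) + 1 + (-1) + 0 = 1. So 0 ≥ 1, which is false.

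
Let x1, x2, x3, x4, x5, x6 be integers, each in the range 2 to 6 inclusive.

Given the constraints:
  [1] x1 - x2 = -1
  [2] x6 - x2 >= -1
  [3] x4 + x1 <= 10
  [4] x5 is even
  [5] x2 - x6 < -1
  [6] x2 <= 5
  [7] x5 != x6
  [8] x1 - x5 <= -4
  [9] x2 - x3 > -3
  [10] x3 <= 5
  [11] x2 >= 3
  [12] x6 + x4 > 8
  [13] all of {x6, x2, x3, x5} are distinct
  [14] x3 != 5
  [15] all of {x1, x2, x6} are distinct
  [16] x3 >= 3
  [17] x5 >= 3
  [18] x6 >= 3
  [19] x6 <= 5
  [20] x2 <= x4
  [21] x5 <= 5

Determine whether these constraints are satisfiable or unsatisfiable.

Unsatisfiable

Constraints 6, 10, 11, 16, 17, 18, 19, and 21 confine each of x6, x2, x3, x5 to the 3 values {3, …, 5}.
Constraint 13 requires all 4 of them to be distinct, but only 3 values are available — impossible by the pigeonhole principle.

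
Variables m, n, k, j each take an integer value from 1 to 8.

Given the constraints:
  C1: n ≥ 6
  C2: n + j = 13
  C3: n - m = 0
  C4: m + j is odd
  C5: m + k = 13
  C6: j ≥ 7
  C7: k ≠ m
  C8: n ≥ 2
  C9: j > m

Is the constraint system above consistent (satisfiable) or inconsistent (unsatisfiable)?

Try m = 6, n = 6, k = 7, j = 7.
Check constraint 2: n + j = 13; constraint 3: n - m = 0; constraint 5: m + k = 13. The remaining constraints are straightforward to verify.

Satisfiable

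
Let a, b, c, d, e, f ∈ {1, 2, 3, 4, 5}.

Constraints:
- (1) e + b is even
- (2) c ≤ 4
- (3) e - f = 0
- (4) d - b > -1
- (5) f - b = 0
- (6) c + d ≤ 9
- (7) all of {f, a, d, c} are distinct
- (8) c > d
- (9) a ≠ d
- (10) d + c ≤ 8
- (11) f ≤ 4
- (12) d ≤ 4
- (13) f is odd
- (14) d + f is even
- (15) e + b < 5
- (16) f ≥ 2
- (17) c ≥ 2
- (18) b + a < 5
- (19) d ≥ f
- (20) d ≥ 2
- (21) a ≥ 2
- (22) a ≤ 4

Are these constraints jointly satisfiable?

Unsatisfiable

Constraints 2, 11, 12, 16, 17, 20, 21, and 22 confine each of f, a, d, c to the 3 values {2, …, 4}.
Constraint 7 requires all 4 of them to be distinct, but only 3 values are available — impossible by the pigeonhole principle.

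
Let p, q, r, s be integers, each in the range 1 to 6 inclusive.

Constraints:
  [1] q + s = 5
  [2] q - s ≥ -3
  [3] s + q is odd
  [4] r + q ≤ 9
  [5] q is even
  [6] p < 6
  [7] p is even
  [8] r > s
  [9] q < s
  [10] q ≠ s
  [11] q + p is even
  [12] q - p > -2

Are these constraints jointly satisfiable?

Setting (p, q, r, s) = (2, 2, 5, 3) satisfies everything: constraint 1: q + s = 5; constraint 2: q - s = -1; constraint 4: r + q = 7, and the others follow.

Satisfiable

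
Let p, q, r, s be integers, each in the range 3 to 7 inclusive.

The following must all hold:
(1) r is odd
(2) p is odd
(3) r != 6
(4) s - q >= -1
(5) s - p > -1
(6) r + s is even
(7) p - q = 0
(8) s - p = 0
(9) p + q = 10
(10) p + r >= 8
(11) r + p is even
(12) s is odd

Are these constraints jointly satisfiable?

Satisfiable

Try p = 5, q = 5, r = 3, s = 5.
Check constraint 4: s - q = 0; constraint 5: s - p = 0; constraint 7: p - q = 0. The remaining constraints are straightforward to verify.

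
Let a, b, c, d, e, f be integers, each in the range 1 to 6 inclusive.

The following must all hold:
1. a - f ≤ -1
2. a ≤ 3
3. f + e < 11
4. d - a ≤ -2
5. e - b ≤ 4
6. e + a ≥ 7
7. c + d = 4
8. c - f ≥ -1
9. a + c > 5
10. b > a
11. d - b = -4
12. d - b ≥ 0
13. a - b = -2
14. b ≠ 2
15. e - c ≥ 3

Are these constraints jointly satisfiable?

Unsatisfiable

Constraints 1, 4, 5, 8, 12, and 15 give b − e ≥ -4, e − c ≥ 3, c − f ≥ -1, f − a ≥ 1, a − d ≥ 2, d − b ≥ 0.
Adding all 6 inequalities: the left sides telescope to 0, and the right sides sum to (-4) + 3 + (-1) + 1 + 2 + 0 = 1. So 0 ≥ 1, which is false.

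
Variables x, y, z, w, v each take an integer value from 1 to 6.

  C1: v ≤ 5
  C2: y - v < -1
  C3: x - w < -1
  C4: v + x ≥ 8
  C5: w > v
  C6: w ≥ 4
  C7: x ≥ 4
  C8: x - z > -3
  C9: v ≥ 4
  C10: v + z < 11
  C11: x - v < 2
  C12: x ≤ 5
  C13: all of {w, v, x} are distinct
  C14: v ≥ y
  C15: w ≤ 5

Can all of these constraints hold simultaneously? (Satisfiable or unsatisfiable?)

Unsatisfiable

Constraints 1, 6, 7, 9, 12, and 15 confine each of w, v, x to the 2 values {4, 5}.
Constraint 13 requires all 3 of them to be distinct, but only 2 values are available — impossible by the pigeonhole principle.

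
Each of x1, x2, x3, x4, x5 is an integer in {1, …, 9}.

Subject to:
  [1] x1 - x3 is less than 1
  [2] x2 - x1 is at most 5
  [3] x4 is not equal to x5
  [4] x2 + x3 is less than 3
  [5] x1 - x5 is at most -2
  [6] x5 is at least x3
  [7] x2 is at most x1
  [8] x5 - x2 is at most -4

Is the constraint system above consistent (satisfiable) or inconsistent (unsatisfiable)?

Constraints 2, 5, and 8 give x2 − x5 ≥ 4, x5 − x1 ≥ 2, x1 − x2 ≥ -5.
Adding all 3 inequalities: the left sides telescope to 0, and the right sides sum to 4 + 2 + (-5) = 1. So 0 ≥ 1, which is false.

Unsatisfiable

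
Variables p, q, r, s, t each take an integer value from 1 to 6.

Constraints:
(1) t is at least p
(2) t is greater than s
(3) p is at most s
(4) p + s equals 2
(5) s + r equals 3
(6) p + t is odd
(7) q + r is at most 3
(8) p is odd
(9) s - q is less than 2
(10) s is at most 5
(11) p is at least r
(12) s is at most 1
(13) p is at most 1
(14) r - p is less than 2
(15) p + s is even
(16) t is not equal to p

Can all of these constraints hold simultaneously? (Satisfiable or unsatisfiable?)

Unsatisfiable

From constraint 12: s ≤ 1. From constraints 11 and 13: r ≤ p ≤ 1. Hence s + r ≤ 2. But constraint 5 requires s + r = 3, and 3 > 2. Contradiction.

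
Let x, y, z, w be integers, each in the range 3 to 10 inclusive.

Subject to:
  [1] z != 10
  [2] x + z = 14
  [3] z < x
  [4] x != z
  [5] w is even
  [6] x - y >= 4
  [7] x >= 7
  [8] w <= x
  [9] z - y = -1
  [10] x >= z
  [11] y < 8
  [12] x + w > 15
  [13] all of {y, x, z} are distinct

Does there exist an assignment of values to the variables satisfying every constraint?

Try x = 10, y = 5, z = 4, w = 6.
Check constraint 2: x + z = 14; constraint 6: x - y = 5. The remaining constraints are straightforward to verify.

Satisfiable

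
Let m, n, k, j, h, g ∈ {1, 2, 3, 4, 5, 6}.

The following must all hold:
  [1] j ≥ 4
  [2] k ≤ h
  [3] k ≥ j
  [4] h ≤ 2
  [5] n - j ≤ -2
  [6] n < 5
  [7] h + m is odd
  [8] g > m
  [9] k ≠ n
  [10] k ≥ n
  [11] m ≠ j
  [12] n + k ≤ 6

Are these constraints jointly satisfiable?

From constraints 1 and 3: k ≥ j and j ≥ 4, so k ≥ 4. From constraints 2 and 4: k ≤ h and h ≤ 2, so k ≤ 2. But 2 < 4, so no value of k works.

Unsatisfiable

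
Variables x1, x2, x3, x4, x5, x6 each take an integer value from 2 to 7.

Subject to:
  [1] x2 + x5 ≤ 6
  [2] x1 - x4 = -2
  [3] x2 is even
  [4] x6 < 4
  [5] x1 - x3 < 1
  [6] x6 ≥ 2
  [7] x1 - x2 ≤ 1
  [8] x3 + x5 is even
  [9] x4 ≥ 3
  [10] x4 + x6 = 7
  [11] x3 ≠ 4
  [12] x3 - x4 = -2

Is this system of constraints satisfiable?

Take x1 = 2, x2 = 2, x3 = 2, x4 = 4, x5 = 2, x6 = 3. Then constraint 1: x2 + x5 = 4; constraint 2: x1 - x4 = -2, and every other listed constraint is also met.

Satisfiable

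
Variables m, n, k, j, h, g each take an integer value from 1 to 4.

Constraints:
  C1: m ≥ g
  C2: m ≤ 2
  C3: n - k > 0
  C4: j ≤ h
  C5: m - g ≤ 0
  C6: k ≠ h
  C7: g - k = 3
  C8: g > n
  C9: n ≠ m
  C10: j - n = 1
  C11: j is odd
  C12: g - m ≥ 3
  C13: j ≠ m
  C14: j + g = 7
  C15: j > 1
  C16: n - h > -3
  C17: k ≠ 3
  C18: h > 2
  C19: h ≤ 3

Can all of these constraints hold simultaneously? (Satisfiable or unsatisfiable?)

From constraints 4 and 19: j ≤ h ≤ 3. From constraints 1 and 2: g ≤ m ≤ 2. Hence j + g ≤ 5. But constraint 14 requires j + g = 7, and 7 > 5. Contradiction.

Unsatisfiable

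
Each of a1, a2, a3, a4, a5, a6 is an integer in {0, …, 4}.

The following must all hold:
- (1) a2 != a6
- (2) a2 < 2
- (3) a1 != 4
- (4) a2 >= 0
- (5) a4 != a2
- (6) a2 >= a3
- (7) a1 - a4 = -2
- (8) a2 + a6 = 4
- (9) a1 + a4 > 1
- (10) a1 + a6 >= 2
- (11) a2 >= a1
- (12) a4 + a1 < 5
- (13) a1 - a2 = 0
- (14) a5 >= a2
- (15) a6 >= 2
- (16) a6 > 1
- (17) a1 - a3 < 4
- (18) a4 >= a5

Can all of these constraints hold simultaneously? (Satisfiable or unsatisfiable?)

Satisfiable

Take a1 = 1, a2 = 1, a3 = 0, a4 = 3, a5 = 2, a6 = 3. Then constraint 7: a1 - a4 = -2; constraint 8: a2 + a6 = 4; constraint 9: a1 + a4 = 4, and every other listed constraint is also met.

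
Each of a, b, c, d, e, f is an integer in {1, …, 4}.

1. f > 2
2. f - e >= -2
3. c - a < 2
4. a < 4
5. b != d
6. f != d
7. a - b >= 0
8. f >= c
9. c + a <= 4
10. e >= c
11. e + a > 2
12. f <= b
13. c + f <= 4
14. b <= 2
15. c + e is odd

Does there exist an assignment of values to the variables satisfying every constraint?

From constraint 1: f ≥ 3. From constraints 12 and 14: f ≤ b and b ≤ 2, so f ≤ 2. But 2 < 3, so no value of f works.

Unsatisfiable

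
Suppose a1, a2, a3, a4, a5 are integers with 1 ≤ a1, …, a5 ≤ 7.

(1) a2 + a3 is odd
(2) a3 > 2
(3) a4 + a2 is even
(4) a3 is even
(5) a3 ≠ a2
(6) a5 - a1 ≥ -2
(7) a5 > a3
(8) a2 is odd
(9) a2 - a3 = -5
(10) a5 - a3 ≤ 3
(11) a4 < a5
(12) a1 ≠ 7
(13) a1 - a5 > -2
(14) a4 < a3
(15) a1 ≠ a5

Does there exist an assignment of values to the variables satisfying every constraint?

Satisfiable

Setting (a1, a2, a3, a4, a5) = (6, 1, 6, 1, 7) satisfies everything: constraint 6: a5 - a1 = 1; constraint 9: a2 - a3 = -5, and the others follow.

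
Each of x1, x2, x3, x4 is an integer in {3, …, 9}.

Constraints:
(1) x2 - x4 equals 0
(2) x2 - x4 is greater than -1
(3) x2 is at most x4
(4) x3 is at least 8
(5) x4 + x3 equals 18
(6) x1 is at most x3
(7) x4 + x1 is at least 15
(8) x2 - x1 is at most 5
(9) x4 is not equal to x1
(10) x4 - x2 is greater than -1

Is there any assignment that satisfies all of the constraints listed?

Take x1 = 7, x2 = 9, x3 = 9, x4 = 9. Then constraint 1: x2 - x4 = 0; constraint 2: x2 - x4 = 0; constraint 5: x4 + x3 = 18, and every other listed constraint is also met.

Satisfiable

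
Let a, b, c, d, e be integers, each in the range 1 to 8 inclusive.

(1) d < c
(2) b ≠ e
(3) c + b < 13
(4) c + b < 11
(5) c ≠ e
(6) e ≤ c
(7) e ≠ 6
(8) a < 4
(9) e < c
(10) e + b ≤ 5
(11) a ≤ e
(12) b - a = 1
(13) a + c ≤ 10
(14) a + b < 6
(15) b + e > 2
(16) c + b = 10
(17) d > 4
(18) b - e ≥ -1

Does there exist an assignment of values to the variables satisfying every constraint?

Setting (a, b, c, d, e) = (1, 2, 8, 5, 3) satisfies everything: constraint 3: c + b = 10; constraint 4: c + b = 10, and the others follow.

Satisfiable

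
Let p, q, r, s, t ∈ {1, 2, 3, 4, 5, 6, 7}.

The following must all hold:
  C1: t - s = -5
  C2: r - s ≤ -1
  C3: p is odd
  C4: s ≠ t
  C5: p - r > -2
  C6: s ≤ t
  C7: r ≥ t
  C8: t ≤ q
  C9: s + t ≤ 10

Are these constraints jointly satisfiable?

Constraints 2, 6, and 7 give r < s, s ≤ t, t ≤ r. Chaining: r < s ≤ t ≤ r, which forces r < r — impossible.

Unsatisfiable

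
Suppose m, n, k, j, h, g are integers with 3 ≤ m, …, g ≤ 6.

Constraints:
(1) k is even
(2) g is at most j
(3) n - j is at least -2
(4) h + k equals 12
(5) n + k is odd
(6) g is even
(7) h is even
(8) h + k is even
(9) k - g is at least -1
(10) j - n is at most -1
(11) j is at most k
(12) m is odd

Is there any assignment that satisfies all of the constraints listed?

Satisfiable

Try m = 3, n = 5, k = 6, j = 4, h = 6, g = 4.
Check constraint 3: n - j = 1; constraint 4: h + k = 12; constraint 9: k - g = 2. The remaining constraints are straightforward to verify.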